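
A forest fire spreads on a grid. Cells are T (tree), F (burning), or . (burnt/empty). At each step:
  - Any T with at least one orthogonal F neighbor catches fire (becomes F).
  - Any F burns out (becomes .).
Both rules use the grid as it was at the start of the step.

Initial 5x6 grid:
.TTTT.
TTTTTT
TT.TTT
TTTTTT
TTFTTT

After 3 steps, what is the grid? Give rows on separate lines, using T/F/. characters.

Step 1: 3 trees catch fire, 1 burn out
  .TTTT.
  TTTTTT
  TT.TTT
  TTFTTT
  TF.FTT
Step 2: 4 trees catch fire, 3 burn out
  .TTTT.
  TTTTTT
  TT.TTT
  TF.FTT
  F...FT
Step 3: 5 trees catch fire, 4 burn out
  .TTTT.
  TTTTTT
  TF.FTT
  F...FT
  .....F

.TTTT.
TTTTTT
TF.FTT
F...FT
.....F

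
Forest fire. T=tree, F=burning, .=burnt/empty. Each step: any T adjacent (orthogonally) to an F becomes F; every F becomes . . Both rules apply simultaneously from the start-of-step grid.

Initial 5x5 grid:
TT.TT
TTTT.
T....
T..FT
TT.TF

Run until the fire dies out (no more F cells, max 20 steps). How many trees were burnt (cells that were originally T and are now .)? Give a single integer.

Step 1: +2 fires, +2 burnt (F count now 2)
Step 2: +0 fires, +2 burnt (F count now 0)
Fire out after step 2
Initially T: 14, now '.': 13
Total burnt (originally-T cells now '.'): 2

Answer: 2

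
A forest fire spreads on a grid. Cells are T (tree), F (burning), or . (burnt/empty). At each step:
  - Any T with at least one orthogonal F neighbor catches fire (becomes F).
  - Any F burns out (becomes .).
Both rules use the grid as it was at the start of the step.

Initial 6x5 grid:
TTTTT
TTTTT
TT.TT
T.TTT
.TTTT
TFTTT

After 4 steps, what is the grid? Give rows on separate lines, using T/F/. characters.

Step 1: 3 trees catch fire, 1 burn out
  TTTTT
  TTTTT
  TT.TT
  T.TTT
  .FTTT
  F.FTT
Step 2: 2 trees catch fire, 3 burn out
  TTTTT
  TTTTT
  TT.TT
  T.TTT
  ..FTT
  ...FT
Step 3: 3 trees catch fire, 2 burn out
  TTTTT
  TTTTT
  TT.TT
  T.FTT
  ...FT
  ....F
Step 4: 2 trees catch fire, 3 burn out
  TTTTT
  TTTTT
  TT.TT
  T..FT
  ....F
  .....

TTTTT
TTTTT
TT.TT
T..FT
....F
.....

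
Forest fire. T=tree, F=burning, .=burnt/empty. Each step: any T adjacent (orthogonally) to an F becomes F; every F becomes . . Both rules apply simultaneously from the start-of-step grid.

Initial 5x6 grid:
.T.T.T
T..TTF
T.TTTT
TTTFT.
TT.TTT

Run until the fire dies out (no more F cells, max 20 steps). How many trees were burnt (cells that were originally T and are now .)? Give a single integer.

Step 1: +7 fires, +2 burnt (F count now 7)
Step 2: +5 fires, +7 burnt (F count now 5)
Step 3: +4 fires, +5 burnt (F count now 4)
Step 4: +2 fires, +4 burnt (F count now 2)
Step 5: +1 fires, +2 burnt (F count now 1)
Step 6: +0 fires, +1 burnt (F count now 0)
Fire out after step 6
Initially T: 20, now '.': 29
Total burnt (originally-T cells now '.'): 19

Answer: 19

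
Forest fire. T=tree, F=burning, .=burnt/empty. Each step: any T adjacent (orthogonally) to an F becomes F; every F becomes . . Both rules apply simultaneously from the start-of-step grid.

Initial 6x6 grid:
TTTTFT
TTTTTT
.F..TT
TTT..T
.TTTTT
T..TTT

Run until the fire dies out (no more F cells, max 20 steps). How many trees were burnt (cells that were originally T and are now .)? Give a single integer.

Step 1: +5 fires, +2 burnt (F count now 5)
Step 2: +10 fires, +5 burnt (F count now 10)
Step 3: +3 fires, +10 burnt (F count now 3)
Step 4: +2 fires, +3 burnt (F count now 2)
Step 5: +3 fires, +2 burnt (F count now 3)
Step 6: +2 fires, +3 burnt (F count now 2)
Step 7: +0 fires, +2 burnt (F count now 0)
Fire out after step 7
Initially T: 26, now '.': 35
Total burnt (originally-T cells now '.'): 25

Answer: 25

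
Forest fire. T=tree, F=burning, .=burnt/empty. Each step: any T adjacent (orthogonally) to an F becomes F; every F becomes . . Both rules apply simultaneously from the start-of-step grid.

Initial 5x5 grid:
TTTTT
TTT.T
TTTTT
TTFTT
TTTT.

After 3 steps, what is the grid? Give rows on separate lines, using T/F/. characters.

Step 1: 4 trees catch fire, 1 burn out
  TTTTT
  TTT.T
  TTFTT
  TF.FT
  TTFT.
Step 2: 7 trees catch fire, 4 burn out
  TTTTT
  TTF.T
  TF.FT
  F...F
  TF.F.
Step 3: 5 trees catch fire, 7 burn out
  TTFTT
  TF..T
  F...F
  .....
  F....

TTFTT
TF..T
F...F
.....
F....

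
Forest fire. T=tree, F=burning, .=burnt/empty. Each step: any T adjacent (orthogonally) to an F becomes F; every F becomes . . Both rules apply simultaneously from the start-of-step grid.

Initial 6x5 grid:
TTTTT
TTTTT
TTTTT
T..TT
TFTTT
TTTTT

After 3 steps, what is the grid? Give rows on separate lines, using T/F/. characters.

Step 1: 3 trees catch fire, 1 burn out
  TTTTT
  TTTTT
  TTTTT
  T..TT
  F.FTT
  TFTTT
Step 2: 4 trees catch fire, 3 burn out
  TTTTT
  TTTTT
  TTTTT
  F..TT
  ...FT
  F.FTT
Step 3: 4 trees catch fire, 4 burn out
  TTTTT
  TTTTT
  FTTTT
  ...FT
  ....F
  ...FT

TTTTT
TTTTT
FTTTT
...FT
....F
...FT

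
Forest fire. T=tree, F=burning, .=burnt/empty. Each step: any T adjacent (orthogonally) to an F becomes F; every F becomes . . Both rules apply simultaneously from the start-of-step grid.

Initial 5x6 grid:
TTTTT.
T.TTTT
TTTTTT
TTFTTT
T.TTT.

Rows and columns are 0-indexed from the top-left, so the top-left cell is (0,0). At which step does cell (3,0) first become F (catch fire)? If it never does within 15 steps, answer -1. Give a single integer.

Step 1: cell (3,0)='T' (+4 fires, +1 burnt)
Step 2: cell (3,0)='F' (+6 fires, +4 burnt)
  -> target ignites at step 2
Step 3: cell (3,0)='.' (+7 fires, +6 burnt)
Step 4: cell (3,0)='.' (+5 fires, +7 burnt)
Step 5: cell (3,0)='.' (+3 fires, +5 burnt)
Step 6: cell (3,0)='.' (+0 fires, +3 burnt)
  fire out at step 6

2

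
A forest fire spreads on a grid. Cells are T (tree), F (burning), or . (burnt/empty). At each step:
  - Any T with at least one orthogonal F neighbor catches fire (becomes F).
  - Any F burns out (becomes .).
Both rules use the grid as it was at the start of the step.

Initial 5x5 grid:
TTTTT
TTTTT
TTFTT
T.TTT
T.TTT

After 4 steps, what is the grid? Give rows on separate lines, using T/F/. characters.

Step 1: 4 trees catch fire, 1 burn out
  TTTTT
  TTFTT
  TF.FT
  T.FTT
  T.TTT
Step 2: 7 trees catch fire, 4 burn out
  TTFTT
  TF.FT
  F...F
  T..FT
  T.FTT
Step 3: 7 trees catch fire, 7 burn out
  TF.FT
  F...F
  .....
  F...F
  T..FT
Step 4: 4 trees catch fire, 7 burn out
  F...F
  .....
  .....
  .....
  F...F

F...F
.....
.....
.....
F...F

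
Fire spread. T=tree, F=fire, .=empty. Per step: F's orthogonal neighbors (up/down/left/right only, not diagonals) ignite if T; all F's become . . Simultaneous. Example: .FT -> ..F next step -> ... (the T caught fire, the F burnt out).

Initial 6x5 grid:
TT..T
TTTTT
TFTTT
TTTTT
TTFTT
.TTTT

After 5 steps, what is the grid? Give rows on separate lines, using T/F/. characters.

Step 1: 8 trees catch fire, 2 burn out
  TT..T
  TFTTT
  F.FTT
  TFFTT
  TF.FT
  .TFTT
Step 2: 10 trees catch fire, 8 burn out
  TF..T
  F.FTT
  ...FT
  F..FT
  F...F
  .F.FT
Step 3: 5 trees catch fire, 10 burn out
  F...T
  ...FT
  ....F
  ....F
  .....
  ....F
Step 4: 1 trees catch fire, 5 burn out
  ....T
  ....F
  .....
  .....
  .....
  .....
Step 5: 1 trees catch fire, 1 burn out
  ....F
  .....
  .....
  .....
  .....
  .....

....F
.....
.....
.....
.....
.....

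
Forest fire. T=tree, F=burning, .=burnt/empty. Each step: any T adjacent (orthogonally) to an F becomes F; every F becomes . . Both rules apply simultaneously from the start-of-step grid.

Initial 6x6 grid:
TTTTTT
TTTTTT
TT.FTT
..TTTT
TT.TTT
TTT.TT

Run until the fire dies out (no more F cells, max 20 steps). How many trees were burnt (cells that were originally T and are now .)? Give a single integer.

Step 1: +3 fires, +1 burnt (F count now 3)
Step 2: +7 fires, +3 burnt (F count now 7)
Step 3: +6 fires, +7 burnt (F count now 6)
Step 4: +6 fires, +6 burnt (F count now 6)
Step 5: +3 fires, +6 burnt (F count now 3)
Step 6: +0 fires, +3 burnt (F count now 0)
Fire out after step 6
Initially T: 30, now '.': 31
Total burnt (originally-T cells now '.'): 25

Answer: 25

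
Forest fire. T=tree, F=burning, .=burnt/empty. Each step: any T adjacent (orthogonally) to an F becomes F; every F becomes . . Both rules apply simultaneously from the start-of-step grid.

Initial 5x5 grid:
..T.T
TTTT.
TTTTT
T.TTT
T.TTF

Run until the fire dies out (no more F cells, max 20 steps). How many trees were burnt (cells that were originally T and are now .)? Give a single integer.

Step 1: +2 fires, +1 burnt (F count now 2)
Step 2: +3 fires, +2 burnt (F count now 3)
Step 3: +2 fires, +3 burnt (F count now 2)
Step 4: +2 fires, +2 burnt (F count now 2)
Step 5: +2 fires, +2 burnt (F count now 2)
Step 6: +3 fires, +2 burnt (F count now 3)
Step 7: +2 fires, +3 burnt (F count now 2)
Step 8: +1 fires, +2 burnt (F count now 1)
Step 9: +0 fires, +1 burnt (F count now 0)
Fire out after step 9
Initially T: 18, now '.': 24
Total burnt (originally-T cells now '.'): 17

Answer: 17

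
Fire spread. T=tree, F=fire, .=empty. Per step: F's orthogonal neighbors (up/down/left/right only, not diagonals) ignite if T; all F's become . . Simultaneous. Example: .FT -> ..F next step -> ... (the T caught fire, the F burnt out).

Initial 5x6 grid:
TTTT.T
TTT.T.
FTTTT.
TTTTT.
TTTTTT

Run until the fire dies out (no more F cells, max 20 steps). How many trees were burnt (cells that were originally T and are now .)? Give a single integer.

Step 1: +3 fires, +1 burnt (F count now 3)
Step 2: +5 fires, +3 burnt (F count now 5)
Step 3: +5 fires, +5 burnt (F count now 5)
Step 4: +4 fires, +5 burnt (F count now 4)
Step 5: +4 fires, +4 burnt (F count now 4)
Step 6: +1 fires, +4 burnt (F count now 1)
Step 7: +1 fires, +1 burnt (F count now 1)
Step 8: +0 fires, +1 burnt (F count now 0)
Fire out after step 8
Initially T: 24, now '.': 29
Total burnt (originally-T cells now '.'): 23

Answer: 23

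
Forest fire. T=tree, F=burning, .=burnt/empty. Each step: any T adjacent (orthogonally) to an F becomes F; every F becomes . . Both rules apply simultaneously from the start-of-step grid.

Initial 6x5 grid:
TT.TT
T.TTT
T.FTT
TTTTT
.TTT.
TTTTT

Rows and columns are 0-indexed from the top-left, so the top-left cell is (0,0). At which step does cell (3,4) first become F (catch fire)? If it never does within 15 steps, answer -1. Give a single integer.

Step 1: cell (3,4)='T' (+3 fires, +1 burnt)
Step 2: cell (3,4)='T' (+5 fires, +3 burnt)
Step 3: cell (3,4)='F' (+7 fires, +5 burnt)
  -> target ignites at step 3
Step 4: cell (3,4)='.' (+4 fires, +7 burnt)
Step 5: cell (3,4)='.' (+3 fires, +4 burnt)
Step 6: cell (3,4)='.' (+1 fires, +3 burnt)
Step 7: cell (3,4)='.' (+1 fires, +1 burnt)
Step 8: cell (3,4)='.' (+0 fires, +1 burnt)
  fire out at step 8

3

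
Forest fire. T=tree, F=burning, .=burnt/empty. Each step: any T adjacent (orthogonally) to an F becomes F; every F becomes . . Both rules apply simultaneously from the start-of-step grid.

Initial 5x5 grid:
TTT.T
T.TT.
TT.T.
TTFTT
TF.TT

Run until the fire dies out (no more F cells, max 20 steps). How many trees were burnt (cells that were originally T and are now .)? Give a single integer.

Step 1: +3 fires, +2 burnt (F count now 3)
Step 2: +5 fires, +3 burnt (F count now 5)
Step 3: +3 fires, +5 burnt (F count now 3)
Step 4: +2 fires, +3 burnt (F count now 2)
Step 5: +2 fires, +2 burnt (F count now 2)
Step 6: +1 fires, +2 burnt (F count now 1)
Step 7: +0 fires, +1 burnt (F count now 0)
Fire out after step 7
Initially T: 17, now '.': 24
Total burnt (originally-T cells now '.'): 16

Answer: 16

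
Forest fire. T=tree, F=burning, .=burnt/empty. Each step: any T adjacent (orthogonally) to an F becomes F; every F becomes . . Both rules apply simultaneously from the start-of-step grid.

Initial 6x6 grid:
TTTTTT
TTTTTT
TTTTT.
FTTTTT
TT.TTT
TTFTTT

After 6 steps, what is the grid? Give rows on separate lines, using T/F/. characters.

Step 1: 5 trees catch fire, 2 burn out
  TTTTTT
  TTTTTT
  FTTTT.
  .FTTTT
  FT.TTT
  TF.FTT
Step 2: 7 trees catch fire, 5 burn out
  TTTTTT
  FTTTTT
  .FTTT.
  ..FTTT
  .F.FTT
  F...FT
Step 3: 6 trees catch fire, 7 burn out
  FTTTTT
  .FTTTT
  ..FTT.
  ...FTT
  ....FT
  .....F
Step 4: 5 trees catch fire, 6 burn out
  .FTTTT
  ..FTTT
  ...FT.
  ....FT
  .....F
  ......
Step 5: 4 trees catch fire, 5 burn out
  ..FTTT
  ...FTT
  ....F.
  .....F
  ......
  ......
Step 6: 2 trees catch fire, 4 burn out
  ...FTT
  ....FT
  ......
  ......
  ......
  ......

...FTT
....FT
......
......
......
......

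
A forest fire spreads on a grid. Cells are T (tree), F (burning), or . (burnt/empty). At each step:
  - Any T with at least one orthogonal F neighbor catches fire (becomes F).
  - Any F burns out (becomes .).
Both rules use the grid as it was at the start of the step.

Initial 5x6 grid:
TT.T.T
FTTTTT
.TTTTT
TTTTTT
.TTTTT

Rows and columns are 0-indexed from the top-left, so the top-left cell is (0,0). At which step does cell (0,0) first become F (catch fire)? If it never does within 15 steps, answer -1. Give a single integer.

Step 1: cell (0,0)='F' (+2 fires, +1 burnt)
  -> target ignites at step 1
Step 2: cell (0,0)='.' (+3 fires, +2 burnt)
Step 3: cell (0,0)='.' (+3 fires, +3 burnt)
Step 4: cell (0,0)='.' (+6 fires, +3 burnt)
Step 5: cell (0,0)='.' (+4 fires, +6 burnt)
Step 6: cell (0,0)='.' (+4 fires, +4 burnt)
Step 7: cell (0,0)='.' (+2 fires, +4 burnt)
Step 8: cell (0,0)='.' (+1 fires, +2 burnt)
Step 9: cell (0,0)='.' (+0 fires, +1 burnt)
  fire out at step 9

1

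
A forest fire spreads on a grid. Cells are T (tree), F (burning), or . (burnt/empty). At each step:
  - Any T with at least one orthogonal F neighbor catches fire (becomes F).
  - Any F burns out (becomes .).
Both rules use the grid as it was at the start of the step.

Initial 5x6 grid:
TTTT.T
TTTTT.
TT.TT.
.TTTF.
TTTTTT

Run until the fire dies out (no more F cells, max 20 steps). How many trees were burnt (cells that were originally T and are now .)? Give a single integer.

Step 1: +3 fires, +1 burnt (F count now 3)
Step 2: +5 fires, +3 burnt (F count now 5)
Step 3: +3 fires, +5 burnt (F count now 3)
Step 4: +4 fires, +3 burnt (F count now 4)
Step 5: +4 fires, +4 burnt (F count now 4)
Step 6: +2 fires, +4 burnt (F count now 2)
Step 7: +1 fires, +2 burnt (F count now 1)
Step 8: +0 fires, +1 burnt (F count now 0)
Fire out after step 8
Initially T: 23, now '.': 29
Total burnt (originally-T cells now '.'): 22

Answer: 22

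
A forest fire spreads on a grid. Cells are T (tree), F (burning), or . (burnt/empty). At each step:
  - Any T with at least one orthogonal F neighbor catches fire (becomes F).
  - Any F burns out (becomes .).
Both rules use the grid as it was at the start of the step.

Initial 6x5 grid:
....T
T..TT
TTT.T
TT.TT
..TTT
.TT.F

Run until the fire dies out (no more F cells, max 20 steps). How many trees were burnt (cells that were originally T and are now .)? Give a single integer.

Answer: 11

Derivation:
Step 1: +1 fires, +1 burnt (F count now 1)
Step 2: +2 fires, +1 burnt (F count now 2)
Step 3: +3 fires, +2 burnt (F count now 3)
Step 4: +2 fires, +3 burnt (F count now 2)
Step 5: +3 fires, +2 burnt (F count now 3)
Step 6: +0 fires, +3 burnt (F count now 0)
Fire out after step 6
Initially T: 17, now '.': 24
Total burnt (originally-T cells now '.'): 11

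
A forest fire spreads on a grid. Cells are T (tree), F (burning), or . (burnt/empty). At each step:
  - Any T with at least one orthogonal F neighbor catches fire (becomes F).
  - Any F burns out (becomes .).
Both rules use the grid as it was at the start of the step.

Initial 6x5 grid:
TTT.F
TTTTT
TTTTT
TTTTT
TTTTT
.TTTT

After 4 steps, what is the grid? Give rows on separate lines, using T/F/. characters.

Step 1: 1 trees catch fire, 1 burn out
  TTT..
  TTTTF
  TTTTT
  TTTTT
  TTTTT
  .TTTT
Step 2: 2 trees catch fire, 1 burn out
  TTT..
  TTTF.
  TTTTF
  TTTTT
  TTTTT
  .TTTT
Step 3: 3 trees catch fire, 2 burn out
  TTT..
  TTF..
  TTTF.
  TTTTF
  TTTTT
  .TTTT
Step 4: 5 trees catch fire, 3 burn out
  TTF..
  TF...
  TTF..
  TTTF.
  TTTTF
  .TTTT

TTF..
TF...
TTF..
TTTF.
TTTTF
.TTTT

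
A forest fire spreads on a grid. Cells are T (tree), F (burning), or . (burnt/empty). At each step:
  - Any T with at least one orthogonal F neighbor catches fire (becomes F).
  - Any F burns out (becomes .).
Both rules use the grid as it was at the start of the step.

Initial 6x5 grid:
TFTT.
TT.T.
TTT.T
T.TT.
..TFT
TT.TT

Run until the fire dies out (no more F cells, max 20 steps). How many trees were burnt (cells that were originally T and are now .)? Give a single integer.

Answer: 16

Derivation:
Step 1: +7 fires, +2 burnt (F count now 7)
Step 2: +5 fires, +7 burnt (F count now 5)
Step 3: +3 fires, +5 burnt (F count now 3)
Step 4: +1 fires, +3 burnt (F count now 1)
Step 5: +0 fires, +1 burnt (F count now 0)
Fire out after step 5
Initially T: 19, now '.': 27
Total burnt (originally-T cells now '.'): 16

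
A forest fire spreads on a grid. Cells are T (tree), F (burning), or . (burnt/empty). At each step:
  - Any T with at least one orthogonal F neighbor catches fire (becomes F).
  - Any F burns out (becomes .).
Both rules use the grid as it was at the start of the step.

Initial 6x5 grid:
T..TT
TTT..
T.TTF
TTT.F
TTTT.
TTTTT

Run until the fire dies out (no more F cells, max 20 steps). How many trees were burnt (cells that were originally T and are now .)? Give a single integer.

Step 1: +1 fires, +2 burnt (F count now 1)
Step 2: +1 fires, +1 burnt (F count now 1)
Step 3: +2 fires, +1 burnt (F count now 2)
Step 4: +3 fires, +2 burnt (F count now 3)
Step 5: +5 fires, +3 burnt (F count now 5)
Step 6: +5 fires, +5 burnt (F count now 5)
Step 7: +2 fires, +5 burnt (F count now 2)
Step 8: +0 fires, +2 burnt (F count now 0)
Fire out after step 8
Initially T: 21, now '.': 28
Total burnt (originally-T cells now '.'): 19

Answer: 19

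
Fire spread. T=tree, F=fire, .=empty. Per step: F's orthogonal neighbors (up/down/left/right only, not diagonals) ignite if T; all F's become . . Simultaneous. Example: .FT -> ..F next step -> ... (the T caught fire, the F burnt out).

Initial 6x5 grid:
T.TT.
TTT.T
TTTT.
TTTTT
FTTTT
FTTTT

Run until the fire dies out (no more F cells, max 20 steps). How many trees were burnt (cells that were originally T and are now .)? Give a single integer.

Answer: 23

Derivation:
Step 1: +3 fires, +2 burnt (F count now 3)
Step 2: +4 fires, +3 burnt (F count now 4)
Step 3: +5 fires, +4 burnt (F count now 5)
Step 4: +6 fires, +5 burnt (F count now 6)
Step 5: +3 fires, +6 burnt (F count now 3)
Step 6: +1 fires, +3 burnt (F count now 1)
Step 7: +1 fires, +1 burnt (F count now 1)
Step 8: +0 fires, +1 burnt (F count now 0)
Fire out after step 8
Initially T: 24, now '.': 29
Total burnt (originally-T cells now '.'): 23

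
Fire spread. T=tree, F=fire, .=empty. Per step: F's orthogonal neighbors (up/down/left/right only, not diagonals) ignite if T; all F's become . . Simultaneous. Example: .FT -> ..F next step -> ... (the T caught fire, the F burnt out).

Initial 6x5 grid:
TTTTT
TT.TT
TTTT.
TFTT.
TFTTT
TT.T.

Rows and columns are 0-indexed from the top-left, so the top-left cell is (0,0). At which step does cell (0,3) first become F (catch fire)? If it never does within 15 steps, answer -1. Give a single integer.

Step 1: cell (0,3)='T' (+6 fires, +2 burnt)
Step 2: cell (0,3)='T' (+6 fires, +6 burnt)
Step 3: cell (0,3)='T' (+5 fires, +6 burnt)
Step 4: cell (0,3)='T' (+3 fires, +5 burnt)
Step 5: cell (0,3)='F' (+2 fires, +3 burnt)
  -> target ignites at step 5
Step 6: cell (0,3)='.' (+1 fires, +2 burnt)
Step 7: cell (0,3)='.' (+0 fires, +1 burnt)
  fire out at step 7

5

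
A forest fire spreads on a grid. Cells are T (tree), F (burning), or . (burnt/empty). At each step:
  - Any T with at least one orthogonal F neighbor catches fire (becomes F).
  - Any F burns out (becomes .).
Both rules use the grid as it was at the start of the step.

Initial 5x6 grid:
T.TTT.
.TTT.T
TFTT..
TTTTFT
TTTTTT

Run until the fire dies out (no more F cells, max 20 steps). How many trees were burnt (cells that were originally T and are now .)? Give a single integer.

Step 1: +7 fires, +2 burnt (F count now 7)
Step 2: +7 fires, +7 burnt (F count now 7)
Step 3: +4 fires, +7 burnt (F count now 4)
Step 4: +1 fires, +4 burnt (F count now 1)
Step 5: +1 fires, +1 burnt (F count now 1)
Step 6: +0 fires, +1 burnt (F count now 0)
Fire out after step 6
Initially T: 22, now '.': 28
Total burnt (originally-T cells now '.'): 20

Answer: 20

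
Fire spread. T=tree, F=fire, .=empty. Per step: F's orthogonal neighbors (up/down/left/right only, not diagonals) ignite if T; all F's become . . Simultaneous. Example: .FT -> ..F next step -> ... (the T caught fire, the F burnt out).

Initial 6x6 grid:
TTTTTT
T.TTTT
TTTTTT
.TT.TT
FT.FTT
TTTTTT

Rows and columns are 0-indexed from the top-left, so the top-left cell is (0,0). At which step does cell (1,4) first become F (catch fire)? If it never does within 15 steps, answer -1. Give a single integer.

Step 1: cell (1,4)='T' (+4 fires, +2 burnt)
Step 2: cell (1,4)='T' (+6 fires, +4 burnt)
Step 3: cell (1,4)='T' (+5 fires, +6 burnt)
Step 4: cell (1,4)='F' (+5 fires, +5 burnt)
  -> target ignites at step 4
Step 5: cell (1,4)='.' (+5 fires, +5 burnt)
Step 6: cell (1,4)='.' (+4 fires, +5 burnt)
Step 7: cell (1,4)='.' (+1 fires, +4 burnt)
Step 8: cell (1,4)='.' (+0 fires, +1 burnt)
  fire out at step 8

4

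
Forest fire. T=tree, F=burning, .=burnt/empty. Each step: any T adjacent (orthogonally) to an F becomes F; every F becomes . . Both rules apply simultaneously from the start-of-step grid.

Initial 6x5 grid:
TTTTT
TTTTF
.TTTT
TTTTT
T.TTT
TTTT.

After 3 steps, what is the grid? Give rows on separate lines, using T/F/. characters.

Step 1: 3 trees catch fire, 1 burn out
  TTTTF
  TTTF.
  .TTTF
  TTTTT
  T.TTT
  TTTT.
Step 2: 4 trees catch fire, 3 burn out
  TTTF.
  TTF..
  .TTF.
  TTTTF
  T.TTT
  TTTT.
Step 3: 5 trees catch fire, 4 burn out
  TTF..
  TF...
  .TF..
  TTTF.
  T.TTF
  TTTT.

TTF..
TF...
.TF..
TTTF.
T.TTF
TTTT.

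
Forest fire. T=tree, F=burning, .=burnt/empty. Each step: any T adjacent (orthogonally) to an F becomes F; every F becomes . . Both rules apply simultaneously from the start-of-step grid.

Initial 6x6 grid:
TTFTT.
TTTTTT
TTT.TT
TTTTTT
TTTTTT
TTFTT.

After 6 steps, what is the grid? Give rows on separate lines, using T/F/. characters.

Step 1: 6 trees catch fire, 2 burn out
  TF.FT.
  TTFTTT
  TTT.TT
  TTTTTT
  TTFTTT
  TF.FT.
Step 2: 10 trees catch fire, 6 burn out
  F...F.
  TF.FTT
  TTF.TT
  TTFTTT
  TF.FTT
  F...F.
Step 3: 7 trees catch fire, 10 burn out
  ......
  F...FT
  TF..TT
  TF.FTT
  F...FT
  ......
Step 4: 6 trees catch fire, 7 burn out
  ......
  .....F
  F...FT
  F...FT
  .....F
  ......
Step 5: 2 trees catch fire, 6 burn out
  ......
  ......
  .....F
  .....F
  ......
  ......
Step 6: 0 trees catch fire, 2 burn out
  ......
  ......
  ......
  ......
  ......
  ......

......
......
......
......
......
......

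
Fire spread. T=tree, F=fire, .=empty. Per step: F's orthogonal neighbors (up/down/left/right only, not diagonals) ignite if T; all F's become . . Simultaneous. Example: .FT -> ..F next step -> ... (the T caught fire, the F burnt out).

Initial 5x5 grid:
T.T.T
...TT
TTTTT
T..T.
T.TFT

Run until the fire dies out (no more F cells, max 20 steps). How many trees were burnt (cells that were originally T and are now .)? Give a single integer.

Step 1: +3 fires, +1 burnt (F count now 3)
Step 2: +1 fires, +3 burnt (F count now 1)
Step 3: +3 fires, +1 burnt (F count now 3)
Step 4: +2 fires, +3 burnt (F count now 2)
Step 5: +2 fires, +2 burnt (F count now 2)
Step 6: +1 fires, +2 burnt (F count now 1)
Step 7: +1 fires, +1 burnt (F count now 1)
Step 8: +0 fires, +1 burnt (F count now 0)
Fire out after step 8
Initially T: 15, now '.': 23
Total burnt (originally-T cells now '.'): 13

Answer: 13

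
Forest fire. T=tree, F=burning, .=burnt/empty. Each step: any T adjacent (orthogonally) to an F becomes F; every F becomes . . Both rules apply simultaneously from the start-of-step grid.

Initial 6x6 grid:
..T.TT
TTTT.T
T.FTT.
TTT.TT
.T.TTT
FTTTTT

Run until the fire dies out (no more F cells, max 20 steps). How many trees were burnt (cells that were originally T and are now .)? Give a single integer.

Step 1: +4 fires, +2 burnt (F count now 4)
Step 2: +7 fires, +4 burnt (F count now 7)
Step 3: +4 fires, +7 burnt (F count now 4)
Step 4: +5 fires, +4 burnt (F count now 5)
Step 5: +2 fires, +5 burnt (F count now 2)
Step 6: +0 fires, +2 burnt (F count now 0)
Fire out after step 6
Initially T: 25, now '.': 33
Total burnt (originally-T cells now '.'): 22

Answer: 22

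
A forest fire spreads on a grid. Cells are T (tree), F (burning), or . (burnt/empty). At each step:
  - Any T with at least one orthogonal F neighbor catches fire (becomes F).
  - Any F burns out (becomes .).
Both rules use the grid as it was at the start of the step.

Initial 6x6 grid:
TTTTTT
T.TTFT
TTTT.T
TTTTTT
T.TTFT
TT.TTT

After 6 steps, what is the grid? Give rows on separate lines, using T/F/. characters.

Step 1: 7 trees catch fire, 2 burn out
  TTTTFT
  T.TF.F
  TTTT.T
  TTTTFT
  T.TF.F
  TT.TFT
Step 2: 10 trees catch fire, 7 burn out
  TTTF.F
  T.F...
  TTTF.F
  TTTF.F
  T.F...
  TT.F.F
Step 3: 3 trees catch fire, 10 burn out
  TTF...
  T.....
  TTF...
  TTF...
  T.....
  TT....
Step 4: 3 trees catch fire, 3 burn out
  TF....
  T.....
  TF....
  TF....
  T.....
  TT....
Step 5: 3 trees catch fire, 3 burn out
  F.....
  T.....
  F.....
  F.....
  T.....
  TT....
Step 6: 2 trees catch fire, 3 burn out
  ......
  F.....
  ......
  ......
  F.....
  TT....

......
F.....
......
......
F.....
TT....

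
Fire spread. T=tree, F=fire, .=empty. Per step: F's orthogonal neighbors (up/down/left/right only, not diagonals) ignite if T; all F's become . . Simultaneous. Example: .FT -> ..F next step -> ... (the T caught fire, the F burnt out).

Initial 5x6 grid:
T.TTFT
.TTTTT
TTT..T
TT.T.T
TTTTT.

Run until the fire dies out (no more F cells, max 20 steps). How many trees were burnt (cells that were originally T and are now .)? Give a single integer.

Answer: 21

Derivation:
Step 1: +3 fires, +1 burnt (F count now 3)
Step 2: +3 fires, +3 burnt (F count now 3)
Step 3: +2 fires, +3 burnt (F count now 2)
Step 4: +3 fires, +2 burnt (F count now 3)
Step 5: +1 fires, +3 burnt (F count now 1)
Step 6: +2 fires, +1 burnt (F count now 2)
Step 7: +2 fires, +2 burnt (F count now 2)
Step 8: +2 fires, +2 burnt (F count now 2)
Step 9: +1 fires, +2 burnt (F count now 1)
Step 10: +2 fires, +1 burnt (F count now 2)
Step 11: +0 fires, +2 burnt (F count now 0)
Fire out after step 11
Initially T: 22, now '.': 29
Total burnt (originally-T cells now '.'): 21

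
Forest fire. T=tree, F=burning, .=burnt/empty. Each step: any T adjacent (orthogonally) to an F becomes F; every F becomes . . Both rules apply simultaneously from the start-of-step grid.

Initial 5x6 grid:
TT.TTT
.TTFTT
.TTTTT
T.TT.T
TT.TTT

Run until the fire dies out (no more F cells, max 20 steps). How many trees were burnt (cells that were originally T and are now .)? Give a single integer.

Step 1: +4 fires, +1 burnt (F count now 4)
Step 2: +6 fires, +4 burnt (F count now 6)
Step 3: +6 fires, +6 burnt (F count now 6)
Step 4: +3 fires, +6 burnt (F count now 3)
Step 5: +1 fires, +3 burnt (F count now 1)
Step 6: +0 fires, +1 burnt (F count now 0)
Fire out after step 6
Initially T: 23, now '.': 27
Total burnt (originally-T cells now '.'): 20

Answer: 20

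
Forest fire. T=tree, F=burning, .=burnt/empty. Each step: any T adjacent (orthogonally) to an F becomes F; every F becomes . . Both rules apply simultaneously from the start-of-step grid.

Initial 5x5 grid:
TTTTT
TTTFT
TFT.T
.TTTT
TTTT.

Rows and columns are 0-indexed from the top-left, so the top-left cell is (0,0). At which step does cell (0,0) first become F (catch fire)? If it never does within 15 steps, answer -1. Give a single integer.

Step 1: cell (0,0)='T' (+7 fires, +2 burnt)
Step 2: cell (0,0)='T' (+7 fires, +7 burnt)
Step 3: cell (0,0)='F' (+5 fires, +7 burnt)
  -> target ignites at step 3
Step 4: cell (0,0)='.' (+1 fires, +5 burnt)
Step 5: cell (0,0)='.' (+0 fires, +1 burnt)
  fire out at step 5

3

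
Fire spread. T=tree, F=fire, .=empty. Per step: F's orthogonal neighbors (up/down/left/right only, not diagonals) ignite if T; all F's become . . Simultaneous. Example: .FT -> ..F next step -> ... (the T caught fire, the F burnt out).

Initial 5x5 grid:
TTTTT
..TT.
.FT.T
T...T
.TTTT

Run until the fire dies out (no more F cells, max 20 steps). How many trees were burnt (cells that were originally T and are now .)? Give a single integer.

Answer: 8

Derivation:
Step 1: +1 fires, +1 burnt (F count now 1)
Step 2: +1 fires, +1 burnt (F count now 1)
Step 3: +2 fires, +1 burnt (F count now 2)
Step 4: +2 fires, +2 burnt (F count now 2)
Step 5: +2 fires, +2 burnt (F count now 2)
Step 6: +0 fires, +2 burnt (F count now 0)
Fire out after step 6
Initially T: 15, now '.': 18
Total burnt (originally-T cells now '.'): 8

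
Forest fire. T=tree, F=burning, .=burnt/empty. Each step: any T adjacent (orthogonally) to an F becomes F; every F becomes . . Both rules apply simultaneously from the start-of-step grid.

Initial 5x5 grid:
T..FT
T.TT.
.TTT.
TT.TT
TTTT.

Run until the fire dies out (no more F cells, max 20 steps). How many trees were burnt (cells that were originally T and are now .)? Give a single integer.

Step 1: +2 fires, +1 burnt (F count now 2)
Step 2: +2 fires, +2 burnt (F count now 2)
Step 3: +2 fires, +2 burnt (F count now 2)
Step 4: +3 fires, +2 burnt (F count now 3)
Step 5: +2 fires, +3 burnt (F count now 2)
Step 6: +2 fires, +2 burnt (F count now 2)
Step 7: +1 fires, +2 burnt (F count now 1)
Step 8: +0 fires, +1 burnt (F count now 0)
Fire out after step 8
Initially T: 16, now '.': 23
Total burnt (originally-T cells now '.'): 14

Answer: 14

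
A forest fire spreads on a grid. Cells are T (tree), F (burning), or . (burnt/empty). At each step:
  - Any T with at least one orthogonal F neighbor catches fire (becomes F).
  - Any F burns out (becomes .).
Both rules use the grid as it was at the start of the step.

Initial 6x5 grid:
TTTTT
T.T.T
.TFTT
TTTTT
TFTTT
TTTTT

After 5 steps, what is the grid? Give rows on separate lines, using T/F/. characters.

Step 1: 8 trees catch fire, 2 burn out
  TTTTT
  T.F.T
  .F.FT
  TFFTT
  F.FTT
  TFTTT
Step 2: 7 trees catch fire, 8 burn out
  TTFTT
  T...T
  ....F
  F..FT
  ...FT
  F.FTT
Step 3: 6 trees catch fire, 7 burn out
  TF.FT
  T...F
  .....
  ....F
  ....F
  ...FT
Step 4: 3 trees catch fire, 6 burn out
  F...F
  T....
  .....
  .....
  .....
  ....F
Step 5: 1 trees catch fire, 3 burn out
  .....
  F....
  .....
  .....
  .....
  .....

.....
F....
.....
.....
.....
.....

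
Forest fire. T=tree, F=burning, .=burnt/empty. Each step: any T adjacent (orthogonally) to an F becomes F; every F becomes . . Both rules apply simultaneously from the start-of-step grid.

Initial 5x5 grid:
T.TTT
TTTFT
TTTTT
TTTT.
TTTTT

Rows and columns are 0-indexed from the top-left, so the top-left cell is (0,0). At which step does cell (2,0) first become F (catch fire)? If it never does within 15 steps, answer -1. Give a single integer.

Step 1: cell (2,0)='T' (+4 fires, +1 burnt)
Step 2: cell (2,0)='T' (+6 fires, +4 burnt)
Step 3: cell (2,0)='T' (+4 fires, +6 burnt)
Step 4: cell (2,0)='F' (+5 fires, +4 burnt)
  -> target ignites at step 4
Step 5: cell (2,0)='.' (+2 fires, +5 burnt)
Step 6: cell (2,0)='.' (+1 fires, +2 burnt)
Step 7: cell (2,0)='.' (+0 fires, +1 burnt)
  fire out at step 7

4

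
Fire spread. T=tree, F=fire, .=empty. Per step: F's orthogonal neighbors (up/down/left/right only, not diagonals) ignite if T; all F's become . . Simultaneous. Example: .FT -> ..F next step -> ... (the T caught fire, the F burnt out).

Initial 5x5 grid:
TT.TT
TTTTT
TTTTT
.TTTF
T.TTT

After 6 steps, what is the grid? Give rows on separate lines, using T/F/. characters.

Step 1: 3 trees catch fire, 1 burn out
  TT.TT
  TTTTT
  TTTTF
  .TTF.
  T.TTF
Step 2: 4 trees catch fire, 3 burn out
  TT.TT
  TTTTF
  TTTF.
  .TF..
  T.TF.
Step 3: 5 trees catch fire, 4 burn out
  TT.TF
  TTTF.
  TTF..
  .F...
  T.F..
Step 4: 3 trees catch fire, 5 burn out
  TT.F.
  TTF..
  TF...
  .....
  T....
Step 5: 2 trees catch fire, 3 burn out
  TT...
  TF...
  F....
  .....
  T....
Step 6: 2 trees catch fire, 2 burn out
  TF...
  F....
  .....
  .....
  T....

TF...
F....
.....
.....
T....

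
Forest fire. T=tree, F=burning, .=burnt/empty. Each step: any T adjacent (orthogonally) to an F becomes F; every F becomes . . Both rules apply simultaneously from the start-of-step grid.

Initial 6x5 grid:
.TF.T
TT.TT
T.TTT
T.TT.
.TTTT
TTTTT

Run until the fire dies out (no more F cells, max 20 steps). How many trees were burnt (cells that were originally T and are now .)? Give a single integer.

Step 1: +1 fires, +1 burnt (F count now 1)
Step 2: +1 fires, +1 burnt (F count now 1)
Step 3: +1 fires, +1 burnt (F count now 1)
Step 4: +1 fires, +1 burnt (F count now 1)
Step 5: +1 fires, +1 burnt (F count now 1)
Step 6: +0 fires, +1 burnt (F count now 0)
Fire out after step 6
Initially T: 22, now '.': 13
Total burnt (originally-T cells now '.'): 5

Answer: 5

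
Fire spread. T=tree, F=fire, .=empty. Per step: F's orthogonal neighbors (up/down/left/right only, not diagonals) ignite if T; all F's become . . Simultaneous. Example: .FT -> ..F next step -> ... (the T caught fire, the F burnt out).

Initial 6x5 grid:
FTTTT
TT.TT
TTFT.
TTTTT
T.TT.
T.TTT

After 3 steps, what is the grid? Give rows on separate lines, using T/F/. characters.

Step 1: 5 trees catch fire, 2 burn out
  .FTTT
  FT.TT
  TF.F.
  TTFTT
  T.TT.
  T.TTT
Step 2: 7 trees catch fire, 5 burn out
  ..FTT
  .F.FT
  F....
  TF.FT
  T.FT.
  T.TTT
Step 3: 6 trees catch fire, 7 burn out
  ...FT
  ....F
  .....
  F...F
  T..F.
  T.FTT

...FT
....F
.....
F...F
T..F.
T.FTT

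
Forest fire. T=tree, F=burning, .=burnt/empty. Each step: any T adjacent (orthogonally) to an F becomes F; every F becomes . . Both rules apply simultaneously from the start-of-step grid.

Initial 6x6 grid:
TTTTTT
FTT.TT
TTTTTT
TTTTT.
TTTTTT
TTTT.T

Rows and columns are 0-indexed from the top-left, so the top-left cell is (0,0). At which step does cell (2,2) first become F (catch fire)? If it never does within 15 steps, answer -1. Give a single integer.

Step 1: cell (2,2)='T' (+3 fires, +1 burnt)
Step 2: cell (2,2)='T' (+4 fires, +3 burnt)
Step 3: cell (2,2)='F' (+4 fires, +4 burnt)
  -> target ignites at step 3
Step 4: cell (2,2)='.' (+5 fires, +4 burnt)
Step 5: cell (2,2)='.' (+5 fires, +5 burnt)
Step 6: cell (2,2)='.' (+6 fires, +5 burnt)
Step 7: cell (2,2)='.' (+3 fires, +6 burnt)
Step 8: cell (2,2)='.' (+1 fires, +3 burnt)
Step 9: cell (2,2)='.' (+1 fires, +1 burnt)
Step 10: cell (2,2)='.' (+0 fires, +1 burnt)
  fire out at step 10

3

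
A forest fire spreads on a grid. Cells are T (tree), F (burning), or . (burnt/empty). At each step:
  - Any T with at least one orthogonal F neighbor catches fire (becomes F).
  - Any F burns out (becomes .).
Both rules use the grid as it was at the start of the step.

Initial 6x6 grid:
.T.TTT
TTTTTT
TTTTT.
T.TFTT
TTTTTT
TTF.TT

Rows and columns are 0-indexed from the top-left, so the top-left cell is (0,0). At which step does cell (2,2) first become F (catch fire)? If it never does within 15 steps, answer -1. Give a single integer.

Step 1: cell (2,2)='T' (+6 fires, +2 burnt)
Step 2: cell (2,2)='F' (+7 fires, +6 burnt)
  -> target ignites at step 2
Step 3: cell (2,2)='.' (+7 fires, +7 burnt)
Step 4: cell (2,2)='.' (+6 fires, +7 burnt)
Step 5: cell (2,2)='.' (+3 fires, +6 burnt)
Step 6: cell (2,2)='.' (+0 fires, +3 burnt)
  fire out at step 6

2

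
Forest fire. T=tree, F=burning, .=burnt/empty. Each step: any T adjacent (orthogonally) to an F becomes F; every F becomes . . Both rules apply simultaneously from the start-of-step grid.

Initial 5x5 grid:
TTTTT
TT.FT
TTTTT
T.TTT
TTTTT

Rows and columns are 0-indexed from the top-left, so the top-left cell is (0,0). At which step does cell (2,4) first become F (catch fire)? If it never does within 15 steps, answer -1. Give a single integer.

Step 1: cell (2,4)='T' (+3 fires, +1 burnt)
Step 2: cell (2,4)='F' (+5 fires, +3 burnt)
  -> target ignites at step 2
Step 3: cell (2,4)='.' (+5 fires, +5 burnt)
Step 4: cell (2,4)='.' (+5 fires, +5 burnt)
Step 5: cell (2,4)='.' (+3 fires, +5 burnt)
Step 6: cell (2,4)='.' (+1 fires, +3 burnt)
Step 7: cell (2,4)='.' (+0 fires, +1 burnt)
  fire out at step 7

2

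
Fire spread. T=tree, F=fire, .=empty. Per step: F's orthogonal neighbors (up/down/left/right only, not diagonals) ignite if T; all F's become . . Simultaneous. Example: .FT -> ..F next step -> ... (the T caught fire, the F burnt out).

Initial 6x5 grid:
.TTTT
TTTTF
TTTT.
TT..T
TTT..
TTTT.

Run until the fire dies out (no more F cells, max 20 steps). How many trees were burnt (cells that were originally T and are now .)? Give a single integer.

Answer: 21

Derivation:
Step 1: +2 fires, +1 burnt (F count now 2)
Step 2: +3 fires, +2 burnt (F count now 3)
Step 3: +3 fires, +3 burnt (F count now 3)
Step 4: +3 fires, +3 burnt (F count now 3)
Step 5: +2 fires, +3 burnt (F count now 2)
Step 6: +2 fires, +2 burnt (F count now 2)
Step 7: +3 fires, +2 burnt (F count now 3)
Step 8: +2 fires, +3 burnt (F count now 2)
Step 9: +1 fires, +2 burnt (F count now 1)
Step 10: +0 fires, +1 burnt (F count now 0)
Fire out after step 10
Initially T: 22, now '.': 29
Total burnt (originally-T cells now '.'): 21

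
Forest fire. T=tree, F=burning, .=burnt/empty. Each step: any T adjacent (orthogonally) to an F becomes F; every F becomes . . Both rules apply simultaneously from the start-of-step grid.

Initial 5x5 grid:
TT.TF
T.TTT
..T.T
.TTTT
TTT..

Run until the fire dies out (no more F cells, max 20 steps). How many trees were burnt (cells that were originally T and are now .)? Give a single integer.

Answer: 13

Derivation:
Step 1: +2 fires, +1 burnt (F count now 2)
Step 2: +2 fires, +2 burnt (F count now 2)
Step 3: +2 fires, +2 burnt (F count now 2)
Step 4: +2 fires, +2 burnt (F count now 2)
Step 5: +1 fires, +2 burnt (F count now 1)
Step 6: +2 fires, +1 burnt (F count now 2)
Step 7: +1 fires, +2 burnt (F count now 1)
Step 8: +1 fires, +1 burnt (F count now 1)
Step 9: +0 fires, +1 burnt (F count now 0)
Fire out after step 9
Initially T: 16, now '.': 22
Total burnt (originally-T cells now '.'): 13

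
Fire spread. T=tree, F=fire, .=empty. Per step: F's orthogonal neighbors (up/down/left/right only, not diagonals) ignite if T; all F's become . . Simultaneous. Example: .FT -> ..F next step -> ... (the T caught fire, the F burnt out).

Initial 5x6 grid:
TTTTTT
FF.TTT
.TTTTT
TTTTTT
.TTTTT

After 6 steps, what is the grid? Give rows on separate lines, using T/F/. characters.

Step 1: 3 trees catch fire, 2 burn out
  FFTTTT
  ...TTT
  .FTTTT
  TTTTTT
  .TTTTT
Step 2: 3 trees catch fire, 3 burn out
  ..FTTT
  ...TTT
  ..FTTT
  TFTTTT
  .TTTTT
Step 3: 5 trees catch fire, 3 burn out
  ...FTT
  ...TTT
  ...FTT
  F.FTTT
  .FTTTT
Step 4: 5 trees catch fire, 5 burn out
  ....FT
  ...FTT
  ....FT
  ...FTT
  ..FTTT
Step 5: 5 trees catch fire, 5 burn out
  .....F
  ....FT
  .....F
  ....FT
  ...FTT
Step 6: 3 trees catch fire, 5 burn out
  ......
  .....F
  ......
  .....F
  ....FT

......
.....F
......
.....F
....FT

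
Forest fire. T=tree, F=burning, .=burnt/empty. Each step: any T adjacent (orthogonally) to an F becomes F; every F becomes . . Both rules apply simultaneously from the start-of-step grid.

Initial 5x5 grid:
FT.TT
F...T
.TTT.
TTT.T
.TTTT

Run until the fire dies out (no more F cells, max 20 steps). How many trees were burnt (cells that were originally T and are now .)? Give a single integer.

Step 1: +1 fires, +2 burnt (F count now 1)
Step 2: +0 fires, +1 burnt (F count now 0)
Fire out after step 2
Initially T: 15, now '.': 11
Total burnt (originally-T cells now '.'): 1

Answer: 1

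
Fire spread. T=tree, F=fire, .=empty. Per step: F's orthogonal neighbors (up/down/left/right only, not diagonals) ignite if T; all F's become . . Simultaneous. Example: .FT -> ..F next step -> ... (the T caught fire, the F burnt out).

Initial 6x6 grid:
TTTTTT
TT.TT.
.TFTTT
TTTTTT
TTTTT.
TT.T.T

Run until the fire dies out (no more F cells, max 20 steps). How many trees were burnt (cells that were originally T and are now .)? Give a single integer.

Answer: 28

Derivation:
Step 1: +3 fires, +1 burnt (F count now 3)
Step 2: +6 fires, +3 burnt (F count now 6)
Step 3: +9 fires, +6 burnt (F count now 9)
Step 4: +8 fires, +9 burnt (F count now 8)
Step 5: +2 fires, +8 burnt (F count now 2)
Step 6: +0 fires, +2 burnt (F count now 0)
Fire out after step 6
Initially T: 29, now '.': 35
Total burnt (originally-T cells now '.'): 28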